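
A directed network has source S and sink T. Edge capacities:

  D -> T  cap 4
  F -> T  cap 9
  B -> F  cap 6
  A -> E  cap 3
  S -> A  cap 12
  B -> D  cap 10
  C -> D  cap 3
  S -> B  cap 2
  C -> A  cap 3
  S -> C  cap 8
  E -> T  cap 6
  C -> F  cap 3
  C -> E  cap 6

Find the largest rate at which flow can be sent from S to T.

Augment S→A→E→T: bottleneck 3, flow now 3.
Augment S→B→D→T: bottleneck 2, flow now 5.
Augment S→C→D→T: bottleneck 2, flow now 7.
Augment S→C→E→T: bottleneck 3, flow now 10.
Augment S→C→F→T: bottleneck 3, flow now 13.
No augmenting path remains; maximum flow = 13.
In the residual graph, reachable from S: {S, A}.
Min-cut edges: S→B (2), S→C (8), A→E (3); capacity 2 + 8 + 3 = 13.
This cut is saturated, so no flow can exceed 13.

13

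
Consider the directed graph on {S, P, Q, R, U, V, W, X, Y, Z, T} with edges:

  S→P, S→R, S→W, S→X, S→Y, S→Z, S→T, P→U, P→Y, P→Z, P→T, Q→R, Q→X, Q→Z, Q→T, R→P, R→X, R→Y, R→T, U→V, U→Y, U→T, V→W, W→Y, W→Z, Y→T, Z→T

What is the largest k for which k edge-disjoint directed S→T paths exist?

5

Assign every edge capacity 1; by Menger, the answer equals the max flow.
Path S→T (+1); total 1.
Path S→P→T (+1); total 2.
Path S→R→T (+1); total 3.
Path S→Y→T (+1); total 4.
Path S→Z→T (+1); total 5.
No residual S→T path; max flow = 5.
Certifying cut of size 5: {S→P, S→R, S→T, Y→T, Z→T}.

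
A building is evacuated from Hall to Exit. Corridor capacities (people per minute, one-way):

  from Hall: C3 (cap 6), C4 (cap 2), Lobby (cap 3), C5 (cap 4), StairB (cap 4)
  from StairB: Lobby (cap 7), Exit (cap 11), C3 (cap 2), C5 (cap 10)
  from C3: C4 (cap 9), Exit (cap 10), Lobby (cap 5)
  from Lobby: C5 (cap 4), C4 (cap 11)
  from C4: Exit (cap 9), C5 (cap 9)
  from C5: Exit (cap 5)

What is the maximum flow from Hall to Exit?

19

Augment Hall→StairB→Exit: bottleneck 4, flow now 4.
Augment Hall→C3→Exit: bottleneck 6, flow now 10.
Augment Hall→C4→Exit: bottleneck 2, flow now 12.
Augment Hall→C5→Exit: bottleneck 4, flow now 16.
Augment Hall→Lobby→C4→Exit: bottleneck 3, flow now 19.
No augmenting path remains; maximum flow = 19.
In the residual graph, reachable from Hall: {Hall}.
Min-cut edges: Hall→StairB (4), Hall→C3 (6), Hall→Lobby (3), Hall→C4 (2), Hall→C5 (4); capacity 4 + 6 + 3 + 2 + 4 = 19.
This cut is saturated, so no flow can exceed 19.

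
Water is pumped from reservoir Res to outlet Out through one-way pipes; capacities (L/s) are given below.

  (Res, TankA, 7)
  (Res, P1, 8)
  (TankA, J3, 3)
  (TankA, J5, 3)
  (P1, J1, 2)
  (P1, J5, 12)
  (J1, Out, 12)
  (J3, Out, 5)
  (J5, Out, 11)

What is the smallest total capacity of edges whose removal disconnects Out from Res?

14

Augment Res→TankA→J3→Out: bottleneck 3, flow now 3.
Augment Res→TankA→J5→Out: bottleneck 3, flow now 6.
Augment Res→P1→J1→Out: bottleneck 2, flow now 8.
Augment Res→P1→J5→Out: bottleneck 6, flow now 14.
No augmenting path remains; maximum flow = 14.
By max-flow min-cut, the minimum cut capacity equals the max flow.
In the residual graph, reachable from Res: {Res, TankA}.
Min-cut edges: Res→P1 (8), TankA→J3 (3), TankA→J5 (3); capacity 8 + 3 + 3 = 14.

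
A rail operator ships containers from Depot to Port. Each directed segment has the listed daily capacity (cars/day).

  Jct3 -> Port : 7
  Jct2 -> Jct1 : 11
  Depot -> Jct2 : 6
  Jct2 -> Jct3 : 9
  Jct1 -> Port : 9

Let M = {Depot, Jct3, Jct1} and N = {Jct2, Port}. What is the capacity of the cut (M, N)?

Edges leaving {Depot, Jct3, Jct1}: Depot→Jct2 (6), Jct3→Port (7), Jct1→Port (9).
Cut capacity = 6 + 7 + 9 = 22.

22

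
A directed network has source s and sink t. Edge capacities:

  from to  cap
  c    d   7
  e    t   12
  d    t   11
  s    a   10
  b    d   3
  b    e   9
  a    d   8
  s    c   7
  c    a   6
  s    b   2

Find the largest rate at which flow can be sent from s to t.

13

Augment s→a→d→t: bottleneck 8, flow now 8.
Augment s→b→d→t: bottleneck 2, flow now 10.
Augment s→c→d→t: bottleneck 1, flow now 11.
Augment s→c→d→b→e→t: bottleneck 2, flow now 13. (uses reverse residual edge)
No augmenting path remains; maximum flow = 13.
In the residual graph, reachable from s: {s, a, c, d}.
Min-cut edges: s→b (2), d→t (11); capacity 2 + 11 = 13.
This cut is saturated, so no flow can exceed 13.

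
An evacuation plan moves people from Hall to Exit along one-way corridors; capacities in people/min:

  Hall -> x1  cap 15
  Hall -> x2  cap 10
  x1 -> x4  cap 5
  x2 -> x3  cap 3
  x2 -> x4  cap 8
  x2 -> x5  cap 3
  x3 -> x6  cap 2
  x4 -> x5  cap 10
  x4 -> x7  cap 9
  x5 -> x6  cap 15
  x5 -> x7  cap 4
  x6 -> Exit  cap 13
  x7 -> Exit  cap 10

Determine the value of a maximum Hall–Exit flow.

Augment Hall→x1→x4→x7→Exit: bottleneck 5, flow now 5.
Augment Hall→x2→x3→x6→Exit: bottleneck 2, flow now 7.
Augment Hall→x2→x4→x7→Exit: bottleneck 4, flow now 11.
Augment Hall→x2→x5→x6→Exit: bottleneck 3, flow now 14.
Augment Hall→x2→x4→x5→x6→Exit: bottleneck 1, flow now 15.
No augmenting path remains; maximum flow = 15.
In the residual graph, reachable from Hall: {Hall, x1}.
Min-cut edges: Hall→x2 (10), x1→x4 (5); capacity 10 + 5 = 15.
This cut is saturated, so no flow can exceed 15.

15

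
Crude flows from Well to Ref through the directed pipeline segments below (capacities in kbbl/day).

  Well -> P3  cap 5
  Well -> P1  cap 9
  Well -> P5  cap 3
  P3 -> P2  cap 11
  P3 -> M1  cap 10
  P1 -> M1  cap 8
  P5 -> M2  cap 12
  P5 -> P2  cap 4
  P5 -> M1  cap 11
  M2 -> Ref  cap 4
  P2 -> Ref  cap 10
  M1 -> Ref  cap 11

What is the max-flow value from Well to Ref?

Augment Well→P3→P2→Ref: bottleneck 5, flow now 5.
Augment Well→P1→M1→Ref: bottleneck 8, flow now 13.
Augment Well→P5→M2→Ref: bottleneck 3, flow now 16.
No augmenting path remains; maximum flow = 16.
In the residual graph, reachable from Well: {Well, P1}.
Min-cut edges: Well→P3 (5), Well→P5 (3), P1→M1 (8); capacity 5 + 3 + 8 = 16.
This cut is saturated, so no flow can exceed 16.

16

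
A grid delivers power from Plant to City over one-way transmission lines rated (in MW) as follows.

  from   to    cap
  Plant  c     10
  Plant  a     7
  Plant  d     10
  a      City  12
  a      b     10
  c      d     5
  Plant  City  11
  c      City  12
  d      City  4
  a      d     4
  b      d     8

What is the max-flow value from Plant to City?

Augment Plant→City: bottleneck 11, flow now 11.
Augment Plant→a→City: bottleneck 7, flow now 18.
Augment Plant→c→City: bottleneck 10, flow now 28.
Augment Plant→d→City: bottleneck 4, flow now 32.
No augmenting path remains; maximum flow = 32.
In the residual graph, reachable from Plant: {Plant, d}.
Min-cut edges: Plant→a (7), Plant→c (10), Plant→City (11), d→City (4); capacity 7 + 10 + 11 + 4 = 32.
This cut is saturated, so no flow can exceed 32.

32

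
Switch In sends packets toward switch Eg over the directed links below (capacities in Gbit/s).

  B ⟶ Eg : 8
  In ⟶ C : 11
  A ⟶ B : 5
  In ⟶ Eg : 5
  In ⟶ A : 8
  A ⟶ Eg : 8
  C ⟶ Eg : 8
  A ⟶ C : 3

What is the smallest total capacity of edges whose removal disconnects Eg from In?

Augment In→Eg: bottleneck 5, flow now 5.
Augment In→A→Eg: bottleneck 8, flow now 13.
Augment In→C→Eg: bottleneck 8, flow now 21.
No augmenting path remains; maximum flow = 21.
By max-flow min-cut, the minimum cut capacity equals the max flow.
In the residual graph, reachable from In: {In, C}.
Min-cut edges: In→A (8), In→Eg (5), C→Eg (8); capacity 8 + 5 + 8 = 21.

21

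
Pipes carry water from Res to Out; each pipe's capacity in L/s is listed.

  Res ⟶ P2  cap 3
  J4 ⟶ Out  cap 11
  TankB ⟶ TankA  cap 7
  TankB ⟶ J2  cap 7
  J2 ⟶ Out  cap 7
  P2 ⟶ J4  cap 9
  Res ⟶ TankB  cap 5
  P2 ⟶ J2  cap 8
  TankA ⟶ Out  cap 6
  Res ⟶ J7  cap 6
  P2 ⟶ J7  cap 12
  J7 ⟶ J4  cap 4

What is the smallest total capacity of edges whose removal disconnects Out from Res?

12

Augment Res→P2→J2→Out: bottleneck 3, flow now 3.
Augment Res→J7→J4→Out: bottleneck 4, flow now 7.
Augment Res→TankB→J2→Out: bottleneck 4, flow now 11.
Augment Res→TankB→TankA→Out: bottleneck 1, flow now 12.
No augmenting path remains; maximum flow = 12.
By max-flow min-cut, the minimum cut capacity equals the max flow.
In the residual graph, reachable from Res: {Res, J7}.
Min-cut edges: Res→P2 (3), Res→TankB (5), J7→J4 (4); capacity 3 + 5 + 4 = 12.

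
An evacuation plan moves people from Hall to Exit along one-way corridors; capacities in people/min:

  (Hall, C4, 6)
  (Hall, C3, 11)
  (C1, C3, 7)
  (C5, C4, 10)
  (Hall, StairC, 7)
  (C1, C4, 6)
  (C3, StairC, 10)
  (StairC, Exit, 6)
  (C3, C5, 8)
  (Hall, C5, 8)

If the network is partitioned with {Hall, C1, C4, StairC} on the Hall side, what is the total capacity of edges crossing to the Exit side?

32

Edges leaving {Hall, C1, C4, StairC}: Hall→C3 (11), Hall→C5 (8), C1→C3 (7), StairC→Exit (6).
Cut capacity = 11 + 8 + 7 + 6 = 32.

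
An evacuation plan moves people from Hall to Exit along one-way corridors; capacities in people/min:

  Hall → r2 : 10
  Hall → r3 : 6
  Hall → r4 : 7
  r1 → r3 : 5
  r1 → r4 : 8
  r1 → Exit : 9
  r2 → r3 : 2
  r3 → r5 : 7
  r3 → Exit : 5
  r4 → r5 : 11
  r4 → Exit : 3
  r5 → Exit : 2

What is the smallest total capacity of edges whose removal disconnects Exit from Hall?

10

Augment Hall→r3→Exit: bottleneck 5, flow now 5.
Augment Hall→r4→Exit: bottleneck 3, flow now 8.
Augment Hall→r3→r5→Exit: bottleneck 1, flow now 9.
Augment Hall→r4→r5→Exit: bottleneck 1, flow now 10.
No augmenting path remains; maximum flow = 10.
By max-flow min-cut, the minimum cut capacity equals the max flow.
In the residual graph, reachable from Hall: {Hall, r2, r3, r4, r5}.
Min-cut edges: r3→Exit (5), r4→Exit (3), r5→Exit (2); capacity 5 + 3 + 2 = 10.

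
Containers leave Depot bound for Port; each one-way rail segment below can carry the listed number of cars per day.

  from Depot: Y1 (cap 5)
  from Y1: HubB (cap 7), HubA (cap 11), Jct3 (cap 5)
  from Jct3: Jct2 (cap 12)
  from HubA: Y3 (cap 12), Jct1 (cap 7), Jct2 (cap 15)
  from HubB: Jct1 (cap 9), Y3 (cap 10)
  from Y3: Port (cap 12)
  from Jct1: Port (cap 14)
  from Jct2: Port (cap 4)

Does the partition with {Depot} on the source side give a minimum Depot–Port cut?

Given cut capacity: 5 = 5.
Augment Depot→Y1→Jct3→Jct2→Port: bottleneck 4, flow now 4.
Augment Depot→Y1→HubA→Y3→Port: bottleneck 1, flow now 5.
No augmenting path remains; maximum flow = 5.
Cut capacity 5 equals the max flow, so it is a minimum cut.

Yes — it is a minimum cut (capacity 5).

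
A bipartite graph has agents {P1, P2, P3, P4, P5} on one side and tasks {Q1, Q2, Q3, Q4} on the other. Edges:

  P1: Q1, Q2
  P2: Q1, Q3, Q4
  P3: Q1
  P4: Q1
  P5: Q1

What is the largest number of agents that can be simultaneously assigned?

Unit-capacity flow: source→left, listed edges, right→sink; max matching = max flow.
Augmenting path P1→Q1 (+1); matched 1.
Augmenting path P2→Q3 (+1); matched 2.
Augmenting path P3→Q1→P1→Q2 (+1); matched 3.
No augmenting path remains; maximum matching = 3.
König certificate: {P1, P2, Q1} is a vertex cover of size 3 (every listed pair touches it), so no matching can be larger.

3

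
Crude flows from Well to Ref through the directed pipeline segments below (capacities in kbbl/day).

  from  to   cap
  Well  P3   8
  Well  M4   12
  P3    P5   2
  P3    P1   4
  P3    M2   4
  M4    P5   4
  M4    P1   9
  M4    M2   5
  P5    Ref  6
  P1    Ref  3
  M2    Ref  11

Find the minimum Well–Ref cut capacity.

Augment Well→P3→P5→Ref: bottleneck 2, flow now 2.
Augment Well→P3→P1→Ref: bottleneck 3, flow now 5.
Augment Well→P3→M2→Ref: bottleneck 3, flow now 8.
Augment Well→M4→P5→Ref: bottleneck 4, flow now 12.
Augment Well→M4→M2→Ref: bottleneck 5, flow now 17.
Augment Well→M4→P1→P3→M2→Ref: bottleneck 1, flow now 18. (uses reverse residual edge)
No augmenting path remains; maximum flow = 18.
By max-flow min-cut, the minimum cut capacity equals the max flow.
In the residual graph, reachable from Well: {Well, P3, M4, P1}.
Min-cut edges: P3→P5 (2), P3→M2 (4), M4→P5 (4), M4→M2 (5), P1→Ref (3); capacity 2 + 4 + 4 + 5 + 3 = 18.

18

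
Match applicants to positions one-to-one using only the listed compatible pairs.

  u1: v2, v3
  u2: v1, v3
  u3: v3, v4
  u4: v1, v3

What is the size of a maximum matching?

Unit-capacity flow: source→left, listed edges, right→sink; max matching = max flow.
Augmenting path u1→v2 (+1); matched 1.
Augmenting path u2→v1 (+1); matched 2.
Augmenting path u3→v3 (+1); matched 3.
Augmenting path u4→v3→u3→v4 (+1); matched 4.
No augmenting path remains; maximum matching = 4.
König certificate: {u1, u2, u3, u4} is a vertex cover of size 4 (every listed pair touches it), so no matching can be larger.

4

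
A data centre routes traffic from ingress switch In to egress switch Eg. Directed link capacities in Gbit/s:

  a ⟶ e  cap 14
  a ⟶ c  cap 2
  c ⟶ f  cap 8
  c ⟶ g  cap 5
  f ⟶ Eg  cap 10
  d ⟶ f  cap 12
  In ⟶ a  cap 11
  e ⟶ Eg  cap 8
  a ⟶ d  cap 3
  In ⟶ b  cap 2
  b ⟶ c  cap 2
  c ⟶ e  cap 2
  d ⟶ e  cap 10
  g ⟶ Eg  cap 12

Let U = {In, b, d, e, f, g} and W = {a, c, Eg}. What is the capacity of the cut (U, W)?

43

Edges leaving {In, b, d, e, f, g}: In→a (11), b→c (2), e→Eg (8), f→Eg (10), g→Eg (12).
Cut capacity = 11 + 2 + 8 + 10 + 12 = 43.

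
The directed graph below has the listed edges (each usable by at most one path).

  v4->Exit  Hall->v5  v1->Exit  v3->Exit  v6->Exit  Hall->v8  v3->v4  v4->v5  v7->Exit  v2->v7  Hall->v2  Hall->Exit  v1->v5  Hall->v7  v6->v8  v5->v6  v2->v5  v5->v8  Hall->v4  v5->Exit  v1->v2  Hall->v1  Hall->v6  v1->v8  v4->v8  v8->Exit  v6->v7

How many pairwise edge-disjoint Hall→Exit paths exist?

7

Assign every edge capacity 1; by Menger, the answer equals the max flow.
Path Hall→Exit (+1); total 1.
Path Hall→v1→Exit (+1); total 2.
Path Hall→v4→Exit (+1); total 3.
Path Hall→v5→Exit (+1); total 4.
Path Hall→v6→Exit (+1); total 5.
Path Hall→v7→Exit (+1); total 6.
Path Hall→v8→Exit (+1); total 7.
No residual Hall→Exit path; max flow = 7.
Certifying cut of size 7: {Hall→Exit, Hall→v1, Hall→v4, v5→Exit, v6→Exit, v7→Exit, v8→Exit}.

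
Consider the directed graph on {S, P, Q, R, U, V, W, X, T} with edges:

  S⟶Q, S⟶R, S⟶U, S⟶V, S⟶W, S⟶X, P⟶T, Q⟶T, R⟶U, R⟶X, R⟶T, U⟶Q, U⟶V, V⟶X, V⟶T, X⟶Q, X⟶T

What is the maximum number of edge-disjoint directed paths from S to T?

Assign every edge capacity 1; by Menger, the answer equals the max flow.
Path S→Q→T (+1); total 1.
Path S→R→T (+1); total 2.
Path S→V→T (+1); total 3.
Path S→X→T (+1); total 4.
No residual S→T path; max flow = 4.
Certifying cut of size 4: {Q→T, S→R, V→T, X→T}.

4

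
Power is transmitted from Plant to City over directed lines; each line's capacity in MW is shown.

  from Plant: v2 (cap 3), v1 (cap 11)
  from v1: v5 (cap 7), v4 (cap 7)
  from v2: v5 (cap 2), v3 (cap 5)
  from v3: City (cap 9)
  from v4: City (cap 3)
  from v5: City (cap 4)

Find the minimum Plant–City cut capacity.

Augment Plant→v1→v4→City: bottleneck 3, flow now 3.
Augment Plant→v1→v5→City: bottleneck 4, flow now 7.
Augment Plant→v2→v3→City: bottleneck 3, flow now 10.
No augmenting path remains; maximum flow = 10.
By max-flow min-cut, the minimum cut capacity equals the max flow.
In the residual graph, reachable from Plant: {Plant, v1, v4, v5}.
Min-cut edges: Plant→v2 (3), v4→City (3), v5→City (4); capacity 3 + 3 + 4 = 10.

10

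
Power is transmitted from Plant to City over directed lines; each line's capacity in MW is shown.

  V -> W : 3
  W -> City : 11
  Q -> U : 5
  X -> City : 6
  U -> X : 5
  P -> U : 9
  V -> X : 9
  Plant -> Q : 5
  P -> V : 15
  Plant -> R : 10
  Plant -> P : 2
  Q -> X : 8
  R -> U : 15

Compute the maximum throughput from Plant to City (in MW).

Augment Plant→Q→X→City: bottleneck 5, flow now 5.
Augment Plant→P→U→X→City: bottleneck 1, flow now 6.
Augment Plant→P→V→W→City: bottleneck 1, flow now 7.
Augment Plant→R→U→P→V→W→City: bottleneck 1, flow now 8. (uses reverse residual edge)
No augmenting path remains; maximum flow = 8.
In the residual graph, reachable from Plant: {Plant, Q, R, U, X}.
Min-cut edges: Plant→P (2), X→City (6); capacity 2 + 6 = 8.
This cut is saturated, so no flow can exceed 8.

8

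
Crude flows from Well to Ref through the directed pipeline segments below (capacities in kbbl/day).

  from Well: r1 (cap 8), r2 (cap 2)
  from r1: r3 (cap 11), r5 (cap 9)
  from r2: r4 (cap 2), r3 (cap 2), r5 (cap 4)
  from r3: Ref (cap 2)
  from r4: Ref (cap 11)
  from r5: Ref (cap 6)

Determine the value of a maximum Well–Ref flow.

10

Augment Well→r1→r3→Ref: bottleneck 2, flow now 2.
Augment Well→r1→r5→Ref: bottleneck 6, flow now 8.
Augment Well→r2→r4→Ref: bottleneck 2, flow now 10.
No augmenting path remains; maximum flow = 10.
In the residual graph, reachable from Well: {Well}.
Min-cut edges: Well→r1 (8), Well→r2 (2); capacity 8 + 2 = 10.
This cut is saturated, so no flow can exceed 10.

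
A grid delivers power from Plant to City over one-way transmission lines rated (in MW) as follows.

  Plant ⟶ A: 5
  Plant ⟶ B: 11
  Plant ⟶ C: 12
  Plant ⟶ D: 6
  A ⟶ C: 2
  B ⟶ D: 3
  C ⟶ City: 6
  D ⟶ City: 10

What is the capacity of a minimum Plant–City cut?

15

Augment Plant→C→City: bottleneck 6, flow now 6.
Augment Plant→D→City: bottleneck 6, flow now 12.
Augment Plant→B→D→City: bottleneck 3, flow now 15.
No augmenting path remains; maximum flow = 15.
By max-flow min-cut, the minimum cut capacity equals the max flow.
In the residual graph, reachable from Plant: {Plant, A, B, C}.
Min-cut edges: Plant→D (6), B→D (3), C→City (6); capacity 6 + 3 + 6 = 15.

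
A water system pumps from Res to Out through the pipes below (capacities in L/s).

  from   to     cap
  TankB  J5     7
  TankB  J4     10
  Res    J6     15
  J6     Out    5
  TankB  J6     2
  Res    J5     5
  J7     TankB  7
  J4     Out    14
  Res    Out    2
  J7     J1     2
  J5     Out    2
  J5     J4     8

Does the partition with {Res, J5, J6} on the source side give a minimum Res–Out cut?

No — its capacity is 17, but the minimum cut has capacity 12.

Given cut capacity: 2 + 8 + 2 + 5 = 17.
Augment Res→Out: bottleneck 2, flow now 2.
Augment Res→J5→Out: bottleneck 2, flow now 4.
Augment Res→J6→Out: bottleneck 5, flow now 9.
Augment Res→J5→J4→Out: bottleneck 3, flow now 12.
No augmenting path remains; maximum flow = 12.
In the residual graph, reachable from Res: {Res, J6}.
Min-cut edges: Res→J5 (5), Res→Out (2), J6→Out (5); capacity 5 + 2 + 5 = 12.
Cut capacity 17 exceeds the max flow 12, so it is not minimum.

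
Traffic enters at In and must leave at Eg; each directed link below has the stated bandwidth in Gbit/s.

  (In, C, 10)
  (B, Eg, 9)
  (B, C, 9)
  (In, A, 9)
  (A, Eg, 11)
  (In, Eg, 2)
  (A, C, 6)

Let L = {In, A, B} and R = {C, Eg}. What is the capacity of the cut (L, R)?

Edges leaving {In, A, B}: In→C (10), In→Eg (2), A→C (6), A→Eg (11), B→C (9), B→Eg (9).
Cut capacity = 10 + 2 + 6 + 11 + 9 + 9 = 47.

47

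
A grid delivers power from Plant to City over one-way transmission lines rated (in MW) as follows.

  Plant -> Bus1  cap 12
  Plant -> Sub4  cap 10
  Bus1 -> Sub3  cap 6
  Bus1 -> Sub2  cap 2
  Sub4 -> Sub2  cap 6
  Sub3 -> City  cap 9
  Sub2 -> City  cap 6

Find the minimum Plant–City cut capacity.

Augment Plant→Bus1→Sub3→City: bottleneck 6, flow now 6.
Augment Plant→Bus1→Sub2→City: bottleneck 2, flow now 8.
Augment Plant→Sub4→Sub2→City: bottleneck 4, flow now 12.
No augmenting path remains; maximum flow = 12.
By max-flow min-cut, the minimum cut capacity equals the max flow.
In the residual graph, reachable from Plant: {Plant, Bus1, Sub4, Sub2}.
Min-cut edges: Bus1→Sub3 (6), Sub2→City (6); capacity 6 + 6 = 12.

12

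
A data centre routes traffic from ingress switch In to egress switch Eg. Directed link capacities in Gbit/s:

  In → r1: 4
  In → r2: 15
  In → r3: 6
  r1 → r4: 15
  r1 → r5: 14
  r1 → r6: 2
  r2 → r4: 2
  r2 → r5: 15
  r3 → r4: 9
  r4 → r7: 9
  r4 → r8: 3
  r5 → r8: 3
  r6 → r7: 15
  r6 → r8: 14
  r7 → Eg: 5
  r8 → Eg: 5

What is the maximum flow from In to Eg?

Augment In→r1→r4→r7→Eg: bottleneck 4, flow now 4.
Augment In→r2→r4→r7→Eg: bottleneck 1, flow now 5.
Augment In→r2→r4→r8→Eg: bottleneck 1, flow now 6.
Augment In→r2→r5→r8→Eg: bottleneck 3, flow now 9.
Augment In→r3→r4→r8→Eg: bottleneck 1, flow now 10.
No augmenting path remains; maximum flow = 10.
In the residual graph, reachable from In: {In, r1, r2, r3, r4, r5, r6, r7, r8}.
Min-cut edges: r7→Eg (5), r8→Eg (5); capacity 5 + 5 = 10.
This cut is saturated, so no flow can exceed 10.

10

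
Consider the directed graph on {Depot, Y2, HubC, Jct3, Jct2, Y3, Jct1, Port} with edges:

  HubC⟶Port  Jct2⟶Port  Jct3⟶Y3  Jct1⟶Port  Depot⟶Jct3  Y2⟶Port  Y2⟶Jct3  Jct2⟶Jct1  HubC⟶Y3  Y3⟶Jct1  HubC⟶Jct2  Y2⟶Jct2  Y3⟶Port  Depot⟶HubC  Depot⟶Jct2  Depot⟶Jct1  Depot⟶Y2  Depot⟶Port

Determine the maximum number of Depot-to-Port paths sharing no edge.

Assign every edge capacity 1; by Menger, the answer equals the max flow.
Path Depot→Port (+1); total 1.
Path Depot→Y2→Port (+1); total 2.
Path Depot→HubC→Port (+1); total 3.
Path Depot→Jct2→Port (+1); total 4.
Path Depot→Jct1→Port (+1); total 5.
Path Depot→Jct3→Y3→Port (+1); total 6.
No residual Depot→Port path; max flow = 6.
Certifying cut of size 6: {Depot→HubC, Depot→Jct1, Depot→Jct2, Depot→Jct3, Depot→Port, Depot→Y2}.

6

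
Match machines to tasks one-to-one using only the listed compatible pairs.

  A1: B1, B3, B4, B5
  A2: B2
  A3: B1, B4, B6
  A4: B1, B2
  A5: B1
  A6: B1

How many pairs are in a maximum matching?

4

Unit-capacity flow: source→left, listed edges, right→sink; max matching = max flow.
Augmenting path A1→B1 (+1); matched 1.
Augmenting path A2→B2 (+1); matched 2.
Augmenting path A3→B4 (+1); matched 3.
Augmenting path A4→B1→A1→B3 (+1); matched 4.
No augmenting path remains; maximum matching = 4.
König certificate: {A1, A3, B1, B2} is a vertex cover of size 4 (every listed pair touches it), so no matching can be larger.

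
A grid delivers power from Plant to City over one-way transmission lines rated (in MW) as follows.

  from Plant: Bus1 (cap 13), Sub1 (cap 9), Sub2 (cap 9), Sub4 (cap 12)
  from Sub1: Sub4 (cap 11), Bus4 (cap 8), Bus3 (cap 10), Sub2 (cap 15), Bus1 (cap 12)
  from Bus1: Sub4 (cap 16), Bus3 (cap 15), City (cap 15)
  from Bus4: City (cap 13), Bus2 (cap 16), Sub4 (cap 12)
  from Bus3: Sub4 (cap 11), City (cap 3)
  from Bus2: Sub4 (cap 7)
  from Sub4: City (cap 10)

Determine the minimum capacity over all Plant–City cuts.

Augment Plant→Bus1→City: bottleneck 13, flow now 13.
Augment Plant→Sub4→City: bottleneck 10, flow now 23.
Augment Plant→Sub1→Bus1→City: bottleneck 2, flow now 25.
Augment Plant→Sub1→Bus4→City: bottleneck 7, flow now 32.
No augmenting path remains; maximum flow = 32.
By max-flow min-cut, the minimum cut capacity equals the max flow.
In the residual graph, reachable from Plant: {Plant, Sub4, Sub2}.
Min-cut edges: Plant→Sub1 (9), Plant→Bus1 (13), Sub4→City (10); capacity 9 + 13 + 10 = 32.

32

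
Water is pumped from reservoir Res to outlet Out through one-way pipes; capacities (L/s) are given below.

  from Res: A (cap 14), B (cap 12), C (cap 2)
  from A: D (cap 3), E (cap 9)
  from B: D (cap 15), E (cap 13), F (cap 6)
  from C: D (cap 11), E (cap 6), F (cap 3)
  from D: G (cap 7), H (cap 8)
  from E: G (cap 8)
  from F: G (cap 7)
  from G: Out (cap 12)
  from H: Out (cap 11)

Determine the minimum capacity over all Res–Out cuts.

20

Augment Res→A→D→G→Out: bottleneck 3, flow now 3.
Augment Res→A→E→G→Out: bottleneck 8, flow now 11.
Augment Res→B→D→G→Out: bottleneck 1, flow now 12.
Augment Res→B→D→H→Out: bottleneck 8, flow now 20.
No augmenting path remains; maximum flow = 20.
By max-flow min-cut, the minimum cut capacity equals the max flow.
In the residual graph, reachable from Res: {Res, A, B, C, D, E, F, G}.
Min-cut edges: D→H (8), G→Out (12); capacity 8 + 12 = 20.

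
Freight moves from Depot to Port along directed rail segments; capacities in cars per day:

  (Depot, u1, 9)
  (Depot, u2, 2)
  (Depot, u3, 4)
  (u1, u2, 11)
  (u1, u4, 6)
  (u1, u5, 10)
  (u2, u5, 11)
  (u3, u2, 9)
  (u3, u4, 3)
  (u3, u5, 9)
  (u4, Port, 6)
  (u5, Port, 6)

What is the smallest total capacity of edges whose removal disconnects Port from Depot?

Augment Depot→u1→u4→Port: bottleneck 6, flow now 6.
Augment Depot→u1→u5→Port: bottleneck 3, flow now 9.
Augment Depot→u2→u5→Port: bottleneck 2, flow now 11.
Augment Depot→u3→u5→Port: bottleneck 1, flow now 12.
No augmenting path remains; maximum flow = 12.
By max-flow min-cut, the minimum cut capacity equals the max flow.
In the residual graph, reachable from Depot: {Depot, u1, u2, u3, u4, u5}.
Min-cut edges: u4→Port (6), u5→Port (6); capacity 6 + 6 = 12.

12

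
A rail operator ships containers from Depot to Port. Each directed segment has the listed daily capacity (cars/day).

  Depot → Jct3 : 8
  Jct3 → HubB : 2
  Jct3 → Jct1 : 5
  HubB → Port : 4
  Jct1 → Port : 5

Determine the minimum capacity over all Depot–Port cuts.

7

Augment Depot→Jct3→HubB→Port: bottleneck 2, flow now 2.
Augment Depot→Jct3→Jct1→Port: bottleneck 5, flow now 7.
No augmenting path remains; maximum flow = 7.
By max-flow min-cut, the minimum cut capacity equals the max flow.
In the residual graph, reachable from Depot: {Depot, Jct3}.
Min-cut edges: Jct3→HubB (2), Jct3→Jct1 (5); capacity 2 + 5 = 7.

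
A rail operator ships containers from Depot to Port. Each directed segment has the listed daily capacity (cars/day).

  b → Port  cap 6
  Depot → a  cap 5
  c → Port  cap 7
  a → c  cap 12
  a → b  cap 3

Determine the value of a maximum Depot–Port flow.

5

Augment Depot→a→b→Port: bottleneck 3, flow now 3.
Augment Depot→a→c→Port: bottleneck 2, flow now 5.
No augmenting path remains; maximum flow = 5.
In the residual graph, reachable from Depot: {Depot}.
Min-cut edges: Depot→a (5); capacity 5 = 5.
This cut is saturated, so no flow can exceed 5.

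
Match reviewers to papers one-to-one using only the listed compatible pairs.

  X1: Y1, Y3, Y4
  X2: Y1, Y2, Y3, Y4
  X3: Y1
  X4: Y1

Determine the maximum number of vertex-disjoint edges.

Unit-capacity flow: source→left, listed edges, right→sink; max matching = max flow.
Augmenting path X1→Y1 (+1); matched 1.
Augmenting path X2→Y2 (+1); matched 2.
Augmenting path X3→Y1→X1→Y3 (+1); matched 3.
No augmenting path remains; maximum matching = 3.
König certificate: {X1, X2, Y1} is a vertex cover of size 3 (every listed pair touches it), so no matching can be larger.

3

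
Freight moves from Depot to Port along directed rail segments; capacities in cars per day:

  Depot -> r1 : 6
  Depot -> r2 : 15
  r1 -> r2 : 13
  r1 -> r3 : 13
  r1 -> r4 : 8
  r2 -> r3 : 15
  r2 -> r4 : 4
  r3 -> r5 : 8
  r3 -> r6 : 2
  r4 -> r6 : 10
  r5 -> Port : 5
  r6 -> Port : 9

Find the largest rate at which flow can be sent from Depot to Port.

Augment Depot→r1→r3→r5→Port: bottleneck 5, flow now 5.
Augment Depot→r1→r3→r6→Port: bottleneck 1, flow now 6.
Augment Depot→r2→r3→r6→Port: bottleneck 1, flow now 7.
Augment Depot→r2→r4→r6→Port: bottleneck 4, flow now 11.
Augment Depot→r2→r3→r1→r4→r6→Port: bottleneck 3, flow now 14. (uses reverse residual edge)
No augmenting path remains; maximum flow = 14.
In the residual graph, reachable from Depot: {Depot, r1, r2, r3, r4, r5, r6}.
Min-cut edges: r5→Port (5), r6→Port (9); capacity 5 + 9 = 14.
This cut is saturated, so no flow can exceed 14.

14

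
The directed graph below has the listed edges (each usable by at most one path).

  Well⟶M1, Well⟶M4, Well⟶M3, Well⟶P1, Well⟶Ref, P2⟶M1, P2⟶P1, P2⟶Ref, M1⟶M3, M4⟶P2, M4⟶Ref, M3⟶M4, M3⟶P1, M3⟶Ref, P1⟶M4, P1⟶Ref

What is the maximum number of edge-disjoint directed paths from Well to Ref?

5

Assign every edge capacity 1; by Menger, the answer equals the max flow.
Path Well→Ref (+1); total 1.
Path Well→M4→Ref (+1); total 2.
Path Well→M3→Ref (+1); total 3.
Path Well→P1→Ref (+1); total 4.
Path Well→M1→M3→M4→P2→Ref (+1); total 5.
No residual Well→Ref path; max flow = 5.
Certifying cut of size 5: {Well→M1, Well→M3, Well→M4, Well→P1, Well→Ref}.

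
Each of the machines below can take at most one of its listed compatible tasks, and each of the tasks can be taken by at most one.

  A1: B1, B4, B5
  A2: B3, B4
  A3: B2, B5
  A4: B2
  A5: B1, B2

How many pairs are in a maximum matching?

5

Unit-capacity flow: source→left, listed edges, right→sink; max matching = max flow.
Augmenting path A1→B1 (+1); matched 1.
Augmenting path A2→B3 (+1); matched 2.
Augmenting path A3→B2 (+1); matched 3.
Augmenting path A4→B2→A3→B5 (+1); matched 4.
Augmenting path A5→B1→A1→B4 (+1); matched 5.
No augmenting path remains; maximum matching = 5.
König certificate: {A1, A2, A3, A4, A5} is a vertex cover of size 5 (every listed pair touches it), so no matching can be larger.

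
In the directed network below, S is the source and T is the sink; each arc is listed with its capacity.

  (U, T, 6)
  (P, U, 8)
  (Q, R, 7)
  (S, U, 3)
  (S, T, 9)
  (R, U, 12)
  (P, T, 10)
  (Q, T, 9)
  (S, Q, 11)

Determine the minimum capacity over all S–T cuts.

23

Augment S→T: bottleneck 9, flow now 9.
Augment S→Q→T: bottleneck 9, flow now 18.
Augment S→U→T: bottleneck 3, flow now 21.
Augment S→Q→R→U→T: bottleneck 2, flow now 23.
No augmenting path remains; maximum flow = 23.
By max-flow min-cut, the minimum cut capacity equals the max flow.
In the residual graph, reachable from S: {S}.
Min-cut edges: S→Q (11), S→U (3), S→T (9); capacity 11 + 3 + 9 = 23.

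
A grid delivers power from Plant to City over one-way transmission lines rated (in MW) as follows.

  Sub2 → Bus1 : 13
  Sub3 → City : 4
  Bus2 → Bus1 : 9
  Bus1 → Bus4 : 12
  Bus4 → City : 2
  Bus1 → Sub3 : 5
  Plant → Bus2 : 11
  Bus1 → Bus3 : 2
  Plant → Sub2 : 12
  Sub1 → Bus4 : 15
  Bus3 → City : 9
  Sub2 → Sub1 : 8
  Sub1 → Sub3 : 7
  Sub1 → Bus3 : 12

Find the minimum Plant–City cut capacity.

Augment Plant→Bus2→Bus1→Bus3→City: bottleneck 2, flow now 2.
Augment Plant→Bus2→Bus1→Bus4→City: bottleneck 2, flow now 4.
Augment Plant→Bus2→Bus1→Sub3→City: bottleneck 4, flow now 8.
Augment Plant→Sub2→Sub1→Bus3→City: bottleneck 7, flow now 15.
No augmenting path remains; maximum flow = 15.
By max-flow min-cut, the minimum cut capacity equals the max flow.
In the residual graph, reachable from Plant: {Plant, Bus2, Sub2, Sub1, Bus1, Bus3, Bus4, Sub3}.
Min-cut edges: Bus3→City (9), Bus4→City (2), Sub3→City (4); capacity 9 + 2 + 4 = 15.

15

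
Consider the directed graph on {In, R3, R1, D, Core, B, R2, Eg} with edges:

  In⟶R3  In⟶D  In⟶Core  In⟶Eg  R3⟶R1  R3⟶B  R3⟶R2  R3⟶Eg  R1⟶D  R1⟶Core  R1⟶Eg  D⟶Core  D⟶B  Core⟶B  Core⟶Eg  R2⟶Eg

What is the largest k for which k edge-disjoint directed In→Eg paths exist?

3

Assign every edge capacity 1; by Menger, the answer equals the max flow.
Path In→Eg (+1); total 1.
Path In→R3→Eg (+1); total 2.
Path In→Core→Eg (+1); total 3.
No residual In→Eg path; max flow = 3.
Certifying cut of size 3: {Core→Eg, In→Eg, In→R3}.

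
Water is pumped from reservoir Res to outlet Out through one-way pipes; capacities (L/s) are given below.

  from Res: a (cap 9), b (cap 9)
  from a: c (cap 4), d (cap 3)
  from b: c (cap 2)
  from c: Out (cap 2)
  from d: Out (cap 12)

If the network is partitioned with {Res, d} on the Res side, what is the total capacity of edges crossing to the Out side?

30

Edges leaving {Res, d}: Res→a (9), Res→b (9), d→Out (12).
Cut capacity = 9 + 9 + 12 = 30.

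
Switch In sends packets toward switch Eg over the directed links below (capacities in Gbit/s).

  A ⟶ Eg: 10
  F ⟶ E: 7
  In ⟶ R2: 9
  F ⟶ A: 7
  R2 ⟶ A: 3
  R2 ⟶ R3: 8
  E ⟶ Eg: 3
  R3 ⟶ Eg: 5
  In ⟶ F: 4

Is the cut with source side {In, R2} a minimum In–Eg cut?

Given cut capacity: 4 + 3 + 8 = 15.
Augment In→R2→A→Eg: bottleneck 3, flow now 3.
Augment In→R2→R3→Eg: bottleneck 5, flow now 8.
Augment In→F→E→Eg: bottleneck 3, flow now 11.
Augment In→F→A→Eg: bottleneck 1, flow now 12.
No augmenting path remains; maximum flow = 12.
In the residual graph, reachable from In: {In, R2, R3}.
Min-cut edges: In→F (4), R2→A (3), R3→Eg (5); capacity 4 + 3 + 5 = 12.
Cut capacity 15 exceeds the max flow 12, so it is not minimum.

No — its capacity is 15, but the minimum cut has capacity 12.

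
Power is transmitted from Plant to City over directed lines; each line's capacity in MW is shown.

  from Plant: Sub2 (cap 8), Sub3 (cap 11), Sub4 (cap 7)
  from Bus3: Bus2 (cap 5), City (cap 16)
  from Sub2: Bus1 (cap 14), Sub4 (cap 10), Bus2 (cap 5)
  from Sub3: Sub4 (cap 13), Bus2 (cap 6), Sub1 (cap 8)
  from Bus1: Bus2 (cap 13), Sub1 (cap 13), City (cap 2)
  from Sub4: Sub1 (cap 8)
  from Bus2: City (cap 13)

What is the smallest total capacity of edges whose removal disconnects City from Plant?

Augment Plant→Sub2→Bus1→City: bottleneck 2, flow now 2.
Augment Plant→Sub2→Bus2→City: bottleneck 5, flow now 7.
Augment Plant→Sub3→Bus2→City: bottleneck 6, flow now 13.
Augment Plant→Sub2→Bus1→Bus2→City: bottleneck 1, flow now 14.
No augmenting path remains; maximum flow = 14.
By max-flow min-cut, the minimum cut capacity equals the max flow.
In the residual graph, reachable from Plant: {Plant, Sub3, Sub4, Sub1}.
Min-cut edges: Plant→Sub2 (8), Sub3→Bus2 (6); capacity 8 + 6 = 14.

14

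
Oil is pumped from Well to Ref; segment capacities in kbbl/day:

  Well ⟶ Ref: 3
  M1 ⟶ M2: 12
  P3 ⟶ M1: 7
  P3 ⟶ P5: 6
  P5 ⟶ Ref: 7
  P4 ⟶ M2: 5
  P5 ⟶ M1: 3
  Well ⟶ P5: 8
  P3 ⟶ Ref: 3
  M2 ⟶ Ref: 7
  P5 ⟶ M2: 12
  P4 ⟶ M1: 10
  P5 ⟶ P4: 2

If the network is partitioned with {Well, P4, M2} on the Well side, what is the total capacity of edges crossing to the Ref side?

Edges leaving {Well, P4, M2}: Well→P5 (8), Well→Ref (3), P4→M1 (10), M2→Ref (7).
Cut capacity = 8 + 3 + 10 + 7 = 28.

28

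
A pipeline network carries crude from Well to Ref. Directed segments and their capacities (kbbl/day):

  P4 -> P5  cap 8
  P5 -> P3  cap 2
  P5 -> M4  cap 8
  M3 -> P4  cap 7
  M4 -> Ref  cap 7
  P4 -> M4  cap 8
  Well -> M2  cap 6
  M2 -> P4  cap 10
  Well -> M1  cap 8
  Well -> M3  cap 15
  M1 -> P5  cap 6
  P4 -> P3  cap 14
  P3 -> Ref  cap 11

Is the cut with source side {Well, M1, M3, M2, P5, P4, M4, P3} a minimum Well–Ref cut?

Yes — it is a minimum cut (capacity 18).

Given cut capacity: 7 + 11 = 18.
Augment Well→M1→P5→M4→Ref: bottleneck 6, flow now 6.
Augment Well→M3→P4→M4→Ref: bottleneck 1, flow now 7.
Augment Well→M3→P4→P3→Ref: bottleneck 6, flow now 13.
Augment Well→M2→P4→P3→Ref: bottleneck 5, flow now 18.
No augmenting path remains; maximum flow = 18.
Cut capacity 18 equals the max flow, so it is a minimum cut.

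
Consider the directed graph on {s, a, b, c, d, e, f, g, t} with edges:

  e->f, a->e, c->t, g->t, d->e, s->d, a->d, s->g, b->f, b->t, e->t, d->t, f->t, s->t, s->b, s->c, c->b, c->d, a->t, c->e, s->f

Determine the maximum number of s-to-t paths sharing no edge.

6

Assign every edge capacity 1; by Menger, the answer equals the max flow.
Path s→t (+1); total 1.
Path s→b→t (+1); total 2.
Path s→c→t (+1); total 3.
Path s→d→t (+1); total 4.
Path s→f→t (+1); total 5.
Path s→g→t (+1); total 6.
No residual s→t path; max flow = 6.
Certifying cut of size 6: {s→b, s→c, s→d, s→f, s→g, s→t}.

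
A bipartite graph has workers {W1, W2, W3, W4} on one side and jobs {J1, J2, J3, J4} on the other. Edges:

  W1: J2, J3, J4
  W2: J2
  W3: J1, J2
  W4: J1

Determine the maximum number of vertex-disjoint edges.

Unit-capacity flow: source→left, listed edges, right→sink; max matching = max flow.
Augmenting path W1→J2 (+1); matched 1.
Augmenting path W3→J1 (+1); matched 2.
Augmenting path W2→J2→W1→J3 (+1); matched 3.
No augmenting path remains; maximum matching = 3.
König certificate: {W1, J1, J2} is a vertex cover of size 3 (every listed pair touches it), so no matching can be larger.

3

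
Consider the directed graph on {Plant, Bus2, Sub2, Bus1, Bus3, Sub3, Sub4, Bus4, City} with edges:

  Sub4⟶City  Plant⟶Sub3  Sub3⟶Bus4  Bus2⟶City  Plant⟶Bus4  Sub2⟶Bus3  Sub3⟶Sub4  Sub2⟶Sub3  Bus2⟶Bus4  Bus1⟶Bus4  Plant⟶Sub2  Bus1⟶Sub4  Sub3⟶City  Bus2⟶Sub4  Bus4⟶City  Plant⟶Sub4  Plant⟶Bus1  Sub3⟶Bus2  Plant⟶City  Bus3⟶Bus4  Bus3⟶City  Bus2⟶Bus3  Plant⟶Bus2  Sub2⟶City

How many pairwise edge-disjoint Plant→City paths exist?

6

Assign every edge capacity 1; by Menger, the answer equals the max flow.
Path Plant→City (+1); total 1.
Path Plant→Bus2→City (+1); total 2.
Path Plant→Sub2→City (+1); total 3.
Path Plant→Sub3→City (+1); total 4.
Path Plant→Sub4→City (+1); total 5.
Path Plant→Bus4→City (+1); total 6.
No residual Plant→City path; max flow = 6.
Certifying cut of size 6: {Bus4→City, Plant→Bus2, Plant→City, Plant→Sub2, Plant→Sub3, Sub4→City}.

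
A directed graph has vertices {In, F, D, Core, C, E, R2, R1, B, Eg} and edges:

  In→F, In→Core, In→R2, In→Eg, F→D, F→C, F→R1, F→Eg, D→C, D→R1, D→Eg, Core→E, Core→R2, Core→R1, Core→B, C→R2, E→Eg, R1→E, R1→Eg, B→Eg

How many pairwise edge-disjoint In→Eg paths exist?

3

Assign every edge capacity 1; by Menger, the answer equals the max flow.
Path In→Eg (+1); total 1.
Path In→F→Eg (+1); total 2.
Path In→Core→E→Eg (+1); total 3.
No residual In→Eg path; max flow = 3.
Certifying cut of size 3: {In→Core, In→Eg, In→F}.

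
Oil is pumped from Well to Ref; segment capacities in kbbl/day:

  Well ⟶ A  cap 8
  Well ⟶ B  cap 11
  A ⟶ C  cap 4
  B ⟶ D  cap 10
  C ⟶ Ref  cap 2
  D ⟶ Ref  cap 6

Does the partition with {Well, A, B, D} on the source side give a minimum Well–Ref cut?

No — its capacity is 10, but the minimum cut has capacity 8.

Given cut capacity: 4 + 6 = 10.
Augment Well→A→C→Ref: bottleneck 2, flow now 2.
Augment Well→B→D→Ref: bottleneck 6, flow now 8.
No augmenting path remains; maximum flow = 8.
In the residual graph, reachable from Well: {Well, A, B, C, D}.
Min-cut edges: C→Ref (2), D→Ref (6); capacity 2 + 6 = 8.
Cut capacity 10 exceeds the max flow 8, so it is not minimum.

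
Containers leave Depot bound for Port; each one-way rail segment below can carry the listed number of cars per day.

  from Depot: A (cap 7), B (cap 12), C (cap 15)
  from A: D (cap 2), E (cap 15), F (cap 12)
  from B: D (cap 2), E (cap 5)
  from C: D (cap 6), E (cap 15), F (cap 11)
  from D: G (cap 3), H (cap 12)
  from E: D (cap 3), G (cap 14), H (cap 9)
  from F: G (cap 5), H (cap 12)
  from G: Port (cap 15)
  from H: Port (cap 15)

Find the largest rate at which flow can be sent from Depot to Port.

Augment Depot→A→D→G→Port: bottleneck 2, flow now 2.
Augment Depot→A→E→G→Port: bottleneck 5, flow now 7.
Augment Depot→B→D→G→Port: bottleneck 1, flow now 8.
Augment Depot→B→D→H→Port: bottleneck 1, flow now 9.
Augment Depot→B→E→G→Port: bottleneck 5, flow now 14.
Augment Depot→C→D→H→Port: bottleneck 6, flow now 20.
Augment Depot→C→E→G→Port: bottleneck 2, flow now 22.
Augment Depot→C→E→H→Port: bottleneck 7, flow now 29.
No augmenting path remains; maximum flow = 29.
In the residual graph, reachable from Depot: {Depot, B}.
Min-cut edges: Depot→A (7), Depot→C (15), B→D (2), B→E (5); capacity 7 + 15 + 2 + 5 = 29.
This cut is saturated, so no flow can exceed 29.

29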